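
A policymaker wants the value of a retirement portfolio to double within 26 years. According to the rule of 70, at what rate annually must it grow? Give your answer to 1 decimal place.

70 / 26 ≈ 2.69, so about 2.7% annually.

2.7%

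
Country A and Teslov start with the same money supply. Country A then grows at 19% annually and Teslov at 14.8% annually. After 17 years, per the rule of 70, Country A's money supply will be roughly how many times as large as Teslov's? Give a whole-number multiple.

Country A pulls ahead at 4.2 pp per year, so the ratio doubles every 70/4.2 ≈ 16.67 years.
In 17 years that's 1.02 doublings: 2^1.02 ≈ 2.

roughly 2 times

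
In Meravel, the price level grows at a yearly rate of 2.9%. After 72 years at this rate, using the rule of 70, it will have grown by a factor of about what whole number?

around 8 times

70/2.9 ≈ 24.14 years per doubling.
72 years fits 3 doublings: 2^3 = 8.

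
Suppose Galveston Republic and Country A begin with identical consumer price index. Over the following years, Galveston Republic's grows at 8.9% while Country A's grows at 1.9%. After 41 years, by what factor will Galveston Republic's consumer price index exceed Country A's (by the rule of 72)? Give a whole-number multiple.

Rate gap = 8.9% − 1.9% = 7 points.
The ratio doubles every 72/7 ≈ 10.29 years.
41/10.29 ≈ 3.98 doublings → ratio ≈ 2^3.98 ≈ 16.

16 times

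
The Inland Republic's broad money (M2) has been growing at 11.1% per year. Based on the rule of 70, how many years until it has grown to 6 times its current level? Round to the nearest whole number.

At 11.1% it doubles every 70/11.1 ≈ 6.31 years.
6× is log₂ 6 ≈ 2.58 doublings, so ≈ 2.58 × 6.31 = 16 years.

around 16 years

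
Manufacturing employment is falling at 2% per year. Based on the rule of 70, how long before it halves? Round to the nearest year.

around 35 years

The rule works in reverse for decay: 70/2 ≈ 35.00 years to halve.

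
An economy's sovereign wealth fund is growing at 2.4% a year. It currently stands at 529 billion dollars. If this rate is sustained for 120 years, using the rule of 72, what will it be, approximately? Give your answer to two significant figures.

It doubles every 72/2.4 ≈ 30.00 years, so 120 years is 4.00 doublings.
2^4.00 ≈ 16.00; 529 × 16.00 ≈ 8500 billion dollars.

around 8500 billion dollars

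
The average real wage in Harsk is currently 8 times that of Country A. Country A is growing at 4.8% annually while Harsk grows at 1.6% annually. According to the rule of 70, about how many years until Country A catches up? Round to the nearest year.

Country A gains on Harsk at 4.8% − 1.6% = 3.2 points a year.
At that relative rate the gap halves every 70/3.2 ≈ 21.88 years.
An 8 times gap closes after 3 halvings: 3 × 21.88 ≈ 66 years.

66 years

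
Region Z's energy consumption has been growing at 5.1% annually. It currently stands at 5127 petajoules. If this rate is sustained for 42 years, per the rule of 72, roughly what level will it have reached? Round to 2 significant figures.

Doubling time ≈ 72/5.1 = 14.12 years.
42 years is 42/14.12 ≈ 2.97 doublings, a factor of 2^2.97 ≈ 7.84.
5127 × 7.84 ≈ 40000 petajoules.

about 40000 petajoules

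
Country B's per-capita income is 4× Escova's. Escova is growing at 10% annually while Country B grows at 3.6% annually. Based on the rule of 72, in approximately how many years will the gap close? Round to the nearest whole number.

23 years

What matters is the difference: 6.4 pp.
Rule of 72 on the gap: the ratio halves every 72/6.4 ≈ 11.25 years.
A 4× gap closes after 2 halvings: 2 × 11.25 ≈ 23 years.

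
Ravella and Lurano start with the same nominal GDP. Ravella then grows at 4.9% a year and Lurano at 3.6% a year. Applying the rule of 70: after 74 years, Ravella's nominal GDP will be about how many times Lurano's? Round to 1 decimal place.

≈ 2.6 times

Only the 1.3-point difference matters.
70/1.3 ≈ 53.85 years per doubling of the ratio; 74 years gives 1.37 doublings, so ≈ 2.6×.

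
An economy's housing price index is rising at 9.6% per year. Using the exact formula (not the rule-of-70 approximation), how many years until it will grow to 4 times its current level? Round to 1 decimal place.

t = ln(4) / ln(1 + 0.096) = 1.3863 / 0.091667 ≈ 15.12.

15.1 years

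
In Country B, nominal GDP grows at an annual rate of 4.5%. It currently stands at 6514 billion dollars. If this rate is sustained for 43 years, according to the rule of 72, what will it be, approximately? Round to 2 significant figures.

around 42000 billion dollars

Doubling time ≈ 72/4.5 = 16.00 years.
43 years is 43/16.00 ≈ 2.69 doublings, a factor of 2^2.69 ≈ 6.45.
6514 × 6.45 ≈ 42000 billion dollars.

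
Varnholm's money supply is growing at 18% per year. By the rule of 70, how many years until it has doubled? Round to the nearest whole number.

roughly 4 years

70/18 ≈ 3.89, so it doubles roughly every 4 years.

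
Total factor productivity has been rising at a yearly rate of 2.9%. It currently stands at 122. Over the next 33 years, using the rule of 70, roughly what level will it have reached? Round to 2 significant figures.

It doubles every 70/2.9 ≈ 24.14 years, so 33 years is 1.37 doublings.
2^1.37 ≈ 2.58; 122 × 2.58 ≈ 310.

310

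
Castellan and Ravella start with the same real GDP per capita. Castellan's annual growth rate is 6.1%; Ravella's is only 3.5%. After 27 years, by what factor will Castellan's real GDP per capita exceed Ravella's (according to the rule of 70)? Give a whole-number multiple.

approximately 2 times

Castellan pulls ahead at 2.6 pp per year, so the ratio doubles every 70/2.6 ≈ 26.92 years.
In 27 years that's 1.00 doublings: 2^1.00 ≈ 2.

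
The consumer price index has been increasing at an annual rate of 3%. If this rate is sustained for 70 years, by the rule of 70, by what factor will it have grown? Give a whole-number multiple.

≈ 8 times

Doubling time ≈ 70/3 = 23.33 years.
70/23.33 ≈ 3 doublings, so about 2^3 = 8×.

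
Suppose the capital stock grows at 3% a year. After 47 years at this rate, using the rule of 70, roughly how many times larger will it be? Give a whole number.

about 4 times

70/3 ≈ 23.33 years per doubling.
47 years fits 2 doublings: 2^2 = 4.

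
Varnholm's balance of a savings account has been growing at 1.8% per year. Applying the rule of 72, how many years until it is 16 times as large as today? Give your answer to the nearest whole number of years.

roughly 160 years

At 1.8% it doubles every 72/1.8 ≈ 40.00 years.
Getting to 16× needs 4 doublings: 4 × 40.00 ≈ 160 years.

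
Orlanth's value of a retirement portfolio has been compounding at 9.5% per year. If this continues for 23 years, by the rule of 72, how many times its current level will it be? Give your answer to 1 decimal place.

Doubles every ≈ 7.58 years (72/9.5).
23 years is 3.03 doublings; 2^3.03 ≈ 8.2×.

roughly 8.2 times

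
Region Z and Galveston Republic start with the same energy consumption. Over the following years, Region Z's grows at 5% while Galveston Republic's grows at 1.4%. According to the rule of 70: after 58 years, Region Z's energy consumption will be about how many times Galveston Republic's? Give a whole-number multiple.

Region Z pulls ahead at 3.6 pp per year, so the ratio doubles every 70/3.6 ≈ 19.44 years.
In 58 years that's 2.98 doublings: 2^2.98 ≈ 8.

≈ 8 times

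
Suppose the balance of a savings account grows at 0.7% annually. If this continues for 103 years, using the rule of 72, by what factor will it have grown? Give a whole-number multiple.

approximately 2 times

Doubling time ≈ 72/0.7 = 102.86 years.
103/102.86 ≈ 1 doubling, so about 2^1 = 2×.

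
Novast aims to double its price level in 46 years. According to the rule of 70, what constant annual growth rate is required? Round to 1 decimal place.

70 / 46 ≈ 1.52, so about 1.5% a year.

around 1.5%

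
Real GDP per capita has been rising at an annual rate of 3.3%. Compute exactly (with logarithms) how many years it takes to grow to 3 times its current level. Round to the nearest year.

t = ln(3) / ln(1 + 0.033) = 1.0986 / 0.032467 ≈ 33.84.
≈ 34 years.

34 years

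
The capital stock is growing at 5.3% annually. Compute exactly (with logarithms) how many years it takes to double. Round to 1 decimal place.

13.4 years

t = ln(2) / ln(1 + 0.053) = 0.6931 / 0.051643 ≈ 13.42.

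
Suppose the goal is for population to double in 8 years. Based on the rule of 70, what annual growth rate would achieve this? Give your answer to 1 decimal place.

70 / 8 ≈ 8.75, so about 8.8% a year.

roughly 8.8%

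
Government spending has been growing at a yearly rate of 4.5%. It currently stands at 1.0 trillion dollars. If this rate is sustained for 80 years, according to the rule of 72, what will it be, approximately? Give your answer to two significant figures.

32 trillion dollars

It doubles every 72/4.5 ≈ 16.00 years, so 80 years is 5.00 doublings.
2^5.00 ≈ 32.00; 1.0 × 32.00 ≈ 32 trillion dollars.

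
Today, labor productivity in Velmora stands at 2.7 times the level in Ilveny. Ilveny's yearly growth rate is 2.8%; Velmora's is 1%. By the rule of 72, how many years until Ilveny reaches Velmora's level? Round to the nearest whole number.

The growth-rate gap is 2.8% − 1% = 1.8 percentage points.
So the ratio between them halves every 72/1.8 ≈ 40.00 years.
A 2.7 times gap takes log₂(2.7) ≈ 1.43 halvings to close: 1.43 × 40.00 ≈ 57 years.

around 57 years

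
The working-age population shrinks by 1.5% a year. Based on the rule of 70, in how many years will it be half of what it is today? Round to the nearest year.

The rule works in reverse for decay: 70/1.5 ≈ 46.67 years to halve.

47 years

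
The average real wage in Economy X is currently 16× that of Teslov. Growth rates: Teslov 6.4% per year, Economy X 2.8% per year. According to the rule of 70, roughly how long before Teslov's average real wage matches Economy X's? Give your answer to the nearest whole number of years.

about 78 years

Teslov gains on Economy X at 6.4% − 2.8% = 3.6 points a year.
At that relative rate the gap halves every 70/3.6 ≈ 19.44 years.
A 16× gap closes after 4 halvings: 4 × 19.44 ≈ 78 years.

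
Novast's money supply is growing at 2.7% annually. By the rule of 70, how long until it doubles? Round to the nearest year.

Doubling time ≈ 70 / 2.7 = 25.93 years.

approximately 26 years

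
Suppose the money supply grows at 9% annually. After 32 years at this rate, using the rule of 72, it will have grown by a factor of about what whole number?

At 9% one doubling takes ≈ 8.00 years; 32 years is 4 of them, so ×16.

≈ 16 times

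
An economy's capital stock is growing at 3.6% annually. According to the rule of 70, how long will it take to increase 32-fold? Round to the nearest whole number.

97 years

Doubling time ≈ 70/3.6 = 19.44 years.
Getting to 32× needs 5 doublings: 5 × 19.44 ≈ 97 years.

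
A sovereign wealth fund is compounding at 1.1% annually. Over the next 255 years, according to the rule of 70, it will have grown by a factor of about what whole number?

Doubling time ≈ 70/1.1 = 63.64 years.
255/63.64 ≈ 4 doublings, so about 2^4 = 16×.

≈ 16 times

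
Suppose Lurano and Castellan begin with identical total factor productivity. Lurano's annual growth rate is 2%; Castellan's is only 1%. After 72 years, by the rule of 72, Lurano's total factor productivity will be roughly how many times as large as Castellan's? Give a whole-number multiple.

around 2 times

Rate gap = 2% − 1% = 1 point.
The ratio doubles every 72/1 ≈ 72.00 years.
72/72.00 ≈ 1.00 doublings → ratio ≈ 2^1.00 ≈ 2.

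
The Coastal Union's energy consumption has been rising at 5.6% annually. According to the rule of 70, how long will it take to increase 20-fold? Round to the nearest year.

Doubling time ≈ 70/5.6 = 12.50 years.
Reaching 20× takes log₂(20) ≈ 4.32 doublings.
4.32 × 12.50 ≈ 54 years.

about 54 years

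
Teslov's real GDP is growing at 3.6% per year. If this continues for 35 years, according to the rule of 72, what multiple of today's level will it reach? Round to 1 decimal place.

Doubling time ≈ 72/3.6 = 20.00 years.
35 years / 20.00 ≈ 1.75 doublings → factor 2^1.75 ≈ 3.4.

about 3.4 times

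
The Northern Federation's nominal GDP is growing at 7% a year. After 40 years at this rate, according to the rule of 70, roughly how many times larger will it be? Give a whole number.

Doubling time ≈ 70/7 = 10.00 years.
40/10.00 ≈ 4 doublings, so about 2^4 = 16×.

about 16 times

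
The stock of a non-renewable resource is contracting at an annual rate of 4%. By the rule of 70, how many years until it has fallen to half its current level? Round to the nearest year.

roughly 18 years

The rule works in reverse for decay: 70/4 ≈ 17.50 years to halve.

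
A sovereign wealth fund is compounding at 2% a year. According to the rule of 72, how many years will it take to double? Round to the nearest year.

72/2 ≈ 36.00, so it doubles roughly every 36 years.

around 36 years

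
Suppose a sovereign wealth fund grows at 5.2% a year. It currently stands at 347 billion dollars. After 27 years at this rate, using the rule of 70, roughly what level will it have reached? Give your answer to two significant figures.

≈ 1400 billion dollars

Doubling time ≈ 70/5.2 = 13.46 years.
27 years is 27/13.46 ≈ 2.01 doublings, a factor of 2^2.01 ≈ 4.03.
347 × 4.03 ≈ 1400 billion dollars.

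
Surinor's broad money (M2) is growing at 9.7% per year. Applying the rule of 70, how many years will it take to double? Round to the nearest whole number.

70/9.7 ≈ 7.22, so it doubles roughly every 7 years.

about 7 years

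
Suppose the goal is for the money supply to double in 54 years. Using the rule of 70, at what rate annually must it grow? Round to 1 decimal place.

70 / 54 ≈ 1.30, so about 1.3% annually.

≈ 1.3%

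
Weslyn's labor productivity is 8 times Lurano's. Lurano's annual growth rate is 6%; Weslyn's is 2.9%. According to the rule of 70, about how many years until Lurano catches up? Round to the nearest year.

What matters is the difference: 3.1 pp.
Rule of 70 on the gap: the ratio halves every 70/3.1 ≈ 22.58 years.
An 8 times gap closes after 3 halvings: 3 × 22.58 ≈ 68 years.

≈ 68 years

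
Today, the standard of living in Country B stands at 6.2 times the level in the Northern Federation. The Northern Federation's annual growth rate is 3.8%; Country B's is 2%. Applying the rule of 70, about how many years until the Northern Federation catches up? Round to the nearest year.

about 102 years

What matters is the difference: 1.8 pp.
Rule of 70 on the gap: the ratio halves every 70/1.8 ≈ 38.89 years.
A 6.2 times gap takes log₂(6.2) ≈ 2.63 halvings to close: 2.63 × 38.89 ≈ 102 years.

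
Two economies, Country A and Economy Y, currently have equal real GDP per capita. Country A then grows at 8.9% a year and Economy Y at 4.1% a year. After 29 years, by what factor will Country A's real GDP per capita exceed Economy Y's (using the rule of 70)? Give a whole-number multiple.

Rate gap = 8.9% − 4.1% = 4.8 points.
The ratio doubles every 70/4.8 ≈ 14.58 years.
29/14.58 ≈ 1.99 doublings → ratio ≈ 2^1.99 ≈ 4.

≈ 4 times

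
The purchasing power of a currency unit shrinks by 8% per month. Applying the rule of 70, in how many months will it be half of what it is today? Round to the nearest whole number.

9 months

Falling at 8%, it halves about every 70/8 = 8.75 months.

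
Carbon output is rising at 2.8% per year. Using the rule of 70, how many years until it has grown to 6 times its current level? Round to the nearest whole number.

Doubling time ≈ 70/2.8 = 25.00 years.
6× is log₂ 6 ≈ 2.58 doublings, so ≈ 2.58 × 25.00 = 65 years.

about 65 years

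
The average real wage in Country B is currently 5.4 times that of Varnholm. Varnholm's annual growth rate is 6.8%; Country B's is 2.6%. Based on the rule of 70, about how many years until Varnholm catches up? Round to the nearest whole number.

about 41 years

Varnholm gains on Country B at 6.8% − 2.6% = 4.2 points a year.
At that relative rate the gap halves every 70/4.2 ≈ 16.67 years.
A 5.4 times gap takes log₂(5.4) ≈ 2.43 halvings to close: 2.43 × 16.67 ≈ 41 years.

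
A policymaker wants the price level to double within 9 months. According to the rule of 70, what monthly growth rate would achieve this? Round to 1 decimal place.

≈ 7.8% per month

70 / 9 ≈ 7.78, so about 7.8% per month.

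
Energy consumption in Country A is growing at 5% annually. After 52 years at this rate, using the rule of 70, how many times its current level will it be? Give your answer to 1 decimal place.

Doubling time ≈ 70/5 = 14.00 years.
52 years / 14.00 ≈ 3.71 doublings → factor 2^3.71 ≈ 13.1.

about 13.1 times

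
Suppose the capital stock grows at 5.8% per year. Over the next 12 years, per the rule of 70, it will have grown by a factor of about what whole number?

2 times

Doubling time ≈ 70/5.8 = 12.07 years.
12/12.07 ≈ 1 doubling, so about 2^1 = 2×.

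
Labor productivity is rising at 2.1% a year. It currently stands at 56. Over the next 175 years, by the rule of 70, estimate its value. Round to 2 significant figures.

Doubling time ≈ 70/2.1 = 33.33 years.
175 years is 175/33.33 ≈ 5.25 doublings, a factor of 2^5.25 ≈ 38.05.
56 × 38.05 ≈ 2100.

2100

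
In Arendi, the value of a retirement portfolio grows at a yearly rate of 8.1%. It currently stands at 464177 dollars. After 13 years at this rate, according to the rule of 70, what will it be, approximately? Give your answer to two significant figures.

1300000 dollars

It doubles every 70/8.1 ≈ 8.64 years, so 13 years is 1.50 doublings.
2^1.50 ≈ 2.83; 464177 × 2.83 ≈ 1300000 dollars.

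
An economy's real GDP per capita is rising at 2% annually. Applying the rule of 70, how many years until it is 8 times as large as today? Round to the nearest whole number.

≈ 105 years

At 2% it doubles every 70/2 ≈ 35.00 years.
Getting to 8× needs 3 doublings: 3 × 35.00 ≈ 105 years.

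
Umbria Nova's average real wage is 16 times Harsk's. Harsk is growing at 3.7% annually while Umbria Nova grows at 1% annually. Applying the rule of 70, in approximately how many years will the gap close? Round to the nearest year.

The growth-rate gap is 3.7% − 1% = 2.7 percentage points.
So the ratio between them halves every 70/2.7 ≈ 25.93 years.
A 16 times gap closes after 4 halvings: 4 × 25.93 ≈ 104 years.

roughly 104 years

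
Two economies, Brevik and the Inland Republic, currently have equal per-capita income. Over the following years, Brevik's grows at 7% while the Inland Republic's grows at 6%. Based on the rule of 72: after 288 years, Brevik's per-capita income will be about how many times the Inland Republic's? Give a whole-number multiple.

≈ 16 times

Brevik pulls ahead at 1 pp per year, so the ratio doubles every 72/1 ≈ 72.00 years.
In 288 years that's 4.00 doublings: 2^4.00 ≈ 16.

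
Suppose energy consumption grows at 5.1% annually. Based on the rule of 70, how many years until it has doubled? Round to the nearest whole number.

Doubling time ≈ 70 / 5.1 = 13.73 years.

≈ 14 years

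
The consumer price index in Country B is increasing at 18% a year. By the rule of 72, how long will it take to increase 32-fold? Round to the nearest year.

roughly 20 years

Doubling time ≈ 72/18 = 4.00 years.
32× is 5 doublings, so 5 × 4.00 ≈ 20 years.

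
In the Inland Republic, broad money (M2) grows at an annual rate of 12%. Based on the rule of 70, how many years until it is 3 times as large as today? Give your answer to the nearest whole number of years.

approximately 9 years

At 12% it doubles every 70/12 ≈ 5.83 years.
3× is log₂ 3 ≈ 1.58 doublings, so ≈ 1.58 × 5.83 = 9 years.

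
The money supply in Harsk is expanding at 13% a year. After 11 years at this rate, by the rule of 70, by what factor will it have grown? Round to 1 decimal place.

Doubling time ≈ 70/13 = 5.38 years.
11 years / 5.38 ≈ 2.04 doublings → factor 2^2.04 ≈ 4.1.

roughly 4.1 times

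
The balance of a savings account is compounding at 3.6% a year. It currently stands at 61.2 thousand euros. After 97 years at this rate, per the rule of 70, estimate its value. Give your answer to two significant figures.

roughly 1900 thousand euros

Doubling time ≈ 70/3.6 = 19.44 years.
97 years is 97/19.44 ≈ 4.99 doublings, a factor of 2^4.99 ≈ 31.78.
61.2 × 31.78 ≈ 1900 thousand euros.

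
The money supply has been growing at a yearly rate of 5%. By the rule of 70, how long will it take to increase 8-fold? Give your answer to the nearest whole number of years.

about 42 years

Doubling time ≈ 70/5 = 14.00 years.
Getting to 8× needs 3 doublings: 3 × 14.00 ≈ 42 years.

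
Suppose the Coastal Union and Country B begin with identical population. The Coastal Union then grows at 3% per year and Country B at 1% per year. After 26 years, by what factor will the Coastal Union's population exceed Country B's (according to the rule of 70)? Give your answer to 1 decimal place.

Only the 2-point difference matters.
70/2 ≈ 35.00 years per doubling of the ratio; 26 years gives 0.74 doublings, so ≈ 1.7×.

about 1.7 times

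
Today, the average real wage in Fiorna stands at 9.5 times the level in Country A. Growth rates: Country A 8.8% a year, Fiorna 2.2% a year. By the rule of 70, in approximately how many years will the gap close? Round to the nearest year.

Country A gains on Fiorna at 8.8% − 2.2% = 6.6 points a year.
At that relative rate the gap halves every 70/6.6 ≈ 10.61 years.
A 9.5 times gap takes log₂(9.5) ≈ 3.25 halvings to close: 3.25 × 10.61 ≈ 34 years.

about 34 years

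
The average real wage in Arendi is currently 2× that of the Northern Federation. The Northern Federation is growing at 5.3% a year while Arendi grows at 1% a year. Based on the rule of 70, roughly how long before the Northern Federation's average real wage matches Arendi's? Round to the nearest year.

about 16 years

the Northern Federation gains on Arendi at 5.3% − 1% = 4.3 points a year.
At that relative rate the gap halves every 70/4.3 ≈ 16.28 years.
A 2× gap closes after 1 halving: 1 × 16.28 ≈ 16 years.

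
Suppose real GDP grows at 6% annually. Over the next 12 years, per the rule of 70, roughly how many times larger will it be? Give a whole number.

At 6% one doubling takes ≈ 11.67 years; 12 years is 1 of them, so ×2.

≈ 2 times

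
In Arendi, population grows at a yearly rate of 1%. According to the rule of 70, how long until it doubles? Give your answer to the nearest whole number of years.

about 70 years

Doubling time ≈ 70 / 1 = 70.00 years.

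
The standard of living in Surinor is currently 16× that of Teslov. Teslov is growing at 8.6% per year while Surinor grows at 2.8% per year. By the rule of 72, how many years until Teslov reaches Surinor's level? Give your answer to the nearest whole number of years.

What matters is the difference: 5.8 pp.
Rule of 72 on the gap: the ratio halves every 72/5.8 ≈ 12.41 years.
A 16× gap closes after 4 halvings: 4 × 12.41 ≈ 50 years.

≈ 50 years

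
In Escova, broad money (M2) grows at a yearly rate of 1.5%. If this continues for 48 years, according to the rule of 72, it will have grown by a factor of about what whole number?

72/1.5 ≈ 48.00 years per doubling.
48 years fits 1 doubling: 2^1 = 2.

approximately 2 times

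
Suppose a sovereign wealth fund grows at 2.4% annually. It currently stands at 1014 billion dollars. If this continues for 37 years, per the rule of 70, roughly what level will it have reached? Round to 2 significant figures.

Doubling time ≈ 70/2.4 = 29.17 years.
37 years is 37/29.17 ≈ 1.27 doublings, a factor of 2^1.27 ≈ 2.41.
1014 × 2.41 ≈ 2400 billion dollars.

2400 billion dollars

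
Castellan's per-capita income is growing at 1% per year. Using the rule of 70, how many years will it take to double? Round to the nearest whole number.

70/1 ≈ 70.00, so it doubles roughly every 70 years.

70 years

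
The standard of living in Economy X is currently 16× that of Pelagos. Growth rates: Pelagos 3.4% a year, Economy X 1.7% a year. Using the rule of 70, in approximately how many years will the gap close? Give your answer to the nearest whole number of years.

approximately 165 years

Pelagos gains on Economy X at 3.4% − 1.7% = 1.7 points a year.
At that relative rate the gap halves every 70/1.7 ≈ 41.18 years.
A 16× gap closes after 4 halvings: 4 × 41.18 ≈ 165 years.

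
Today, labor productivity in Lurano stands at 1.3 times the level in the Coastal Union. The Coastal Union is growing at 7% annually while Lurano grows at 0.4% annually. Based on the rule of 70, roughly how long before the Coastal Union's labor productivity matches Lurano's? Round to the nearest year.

the Coastal Union gains on Lurano at 7% − 0.4% = 6.6 points a year.
At that relative rate the gap halves every 70/6.6 ≈ 10.61 years.
A 1.3 times gap takes log₂(1.3) ≈ 0.38 halvings to close: 0.38 × 10.61 ≈ 4 years.

around 4 years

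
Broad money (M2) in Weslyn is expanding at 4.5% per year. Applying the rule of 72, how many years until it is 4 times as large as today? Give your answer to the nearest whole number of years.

Doubling time ≈ 72/4.5 = 16.00 years.
4 = 2^2, so 2 doublings → 32 years.

roughly 32 years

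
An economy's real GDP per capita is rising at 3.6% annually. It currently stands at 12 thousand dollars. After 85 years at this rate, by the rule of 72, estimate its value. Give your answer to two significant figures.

Doubling time ≈ 72/3.6 = 20.00 years.
85 years is 85/20.00 ≈ 4.25 doublings, a factor of 2^4.25 ≈ 19.03.
12 × 19.03 ≈ 230 thousand dollars.

230 thousand dollars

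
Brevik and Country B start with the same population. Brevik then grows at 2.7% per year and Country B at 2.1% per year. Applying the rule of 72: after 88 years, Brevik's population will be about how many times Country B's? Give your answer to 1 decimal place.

Brevik pulls ahead at 0.6 pp per year, so the ratio doubles every 72/0.6 ≈ 120.00 years.
In 88 years that's 0.73 doublings: 2^0.73 ≈ 1.7.

approximately 1.7 times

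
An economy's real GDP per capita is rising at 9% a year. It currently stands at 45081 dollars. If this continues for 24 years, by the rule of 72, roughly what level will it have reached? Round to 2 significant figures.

Doubling time ≈ 72/9 = 8.00 years.
24 years is 24/8.00 ≈ 3.00 doublings, a factor of 2^3.00 ≈ 8.00.
45081 × 8.00 ≈ 360000 dollars.

about 360000 dollars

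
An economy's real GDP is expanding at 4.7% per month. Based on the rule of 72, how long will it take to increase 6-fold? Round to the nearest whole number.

around 40 months

One doubling takes 72/4.7 = 15.32 months.
6× is log₂ 6 ≈ 2.58 doublings, so ≈ 2.58 × 15.32 = 40 months.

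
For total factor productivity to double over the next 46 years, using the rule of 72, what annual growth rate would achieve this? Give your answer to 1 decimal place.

approximately 1.6% a year

72 / 46 ≈ 1.57, so about 1.6% a year.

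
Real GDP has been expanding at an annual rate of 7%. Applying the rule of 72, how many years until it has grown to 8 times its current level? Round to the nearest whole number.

At 7% it doubles every 72/7 ≈ 10.29 years.
8× is 3 doublings, so 3 × 10.29 ≈ 31 years.

roughly 31 years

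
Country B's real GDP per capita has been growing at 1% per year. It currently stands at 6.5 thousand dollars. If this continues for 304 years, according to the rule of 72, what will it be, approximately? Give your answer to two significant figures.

Doubling time ≈ 72/1 = 72.00 years.
304 years is 304/72.00 ≈ 4.22 doublings, a factor of 2^4.22 ≈ 18.64.
6.5 × 18.64 ≈ 120 thousand dollars.

120 thousand dollars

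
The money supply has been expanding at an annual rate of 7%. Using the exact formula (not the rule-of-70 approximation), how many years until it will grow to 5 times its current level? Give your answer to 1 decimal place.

23.8 years

t = ln(5) / ln(1 + 0.07) = 1.6094 / 0.067659 ≈ 23.79.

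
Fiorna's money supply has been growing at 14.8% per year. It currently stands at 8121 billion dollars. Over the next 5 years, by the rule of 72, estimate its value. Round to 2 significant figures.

about 17000 billion dollars

It doubles every 72/14.8 ≈ 4.86 years, so 5 years is 1.03 doublings.
2^1.03 ≈ 2.04; 8121 × 2.04 ≈ 17000 billion dollars.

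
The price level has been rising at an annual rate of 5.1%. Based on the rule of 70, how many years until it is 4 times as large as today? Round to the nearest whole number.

One doubling takes 70/5.1 = 13.73 years.
4× is 2 doublings, so 2 × 13.73 ≈ 27 years.

approximately 27 years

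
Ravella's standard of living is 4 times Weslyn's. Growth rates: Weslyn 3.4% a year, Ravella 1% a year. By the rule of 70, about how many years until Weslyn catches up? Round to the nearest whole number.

58 years

Weslyn gains on Ravella at 3.4% − 1% = 2.4 points a year.
At that relative rate the gap halves every 70/2.4 ≈ 29.17 years.
A 4 times gap closes after 2 halvings: 2 × 29.17 ≈ 58 years.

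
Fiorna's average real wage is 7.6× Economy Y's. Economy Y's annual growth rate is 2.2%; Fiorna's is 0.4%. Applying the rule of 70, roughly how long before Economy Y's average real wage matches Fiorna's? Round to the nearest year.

The growth-rate gap is 2.2% − 0.4% = 1.8 percentage points.
So the ratio between them halves every 70/1.8 ≈ 38.89 years.
A 7.6× gap takes log₂(7.6) ≈ 2.93 halvings to close: 2.93 × 38.89 ≈ 114 years.

around 114 years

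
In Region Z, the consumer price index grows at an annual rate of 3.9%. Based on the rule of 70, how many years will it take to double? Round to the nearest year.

70/3.9 ≈ 17.95, so it doubles roughly every 18 years.

around 18 years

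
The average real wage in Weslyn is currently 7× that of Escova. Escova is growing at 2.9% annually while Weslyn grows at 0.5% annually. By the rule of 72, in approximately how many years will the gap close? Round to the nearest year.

≈ 84 years

The growth-rate gap is 2.9% − 0.5% = 2.4 percentage points.
So the ratio between them halves every 72/2.4 ≈ 30.00 years.
A 7× gap takes log₂(7) ≈ 2.81 halvings to close: 2.81 × 30.00 ≈ 84 years.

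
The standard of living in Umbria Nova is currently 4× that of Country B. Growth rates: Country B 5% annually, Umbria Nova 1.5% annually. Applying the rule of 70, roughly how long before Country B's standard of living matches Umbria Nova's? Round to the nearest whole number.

roughly 40 years

The growth-rate gap is 5% − 1.5% = 3.5 percentage points.
So the ratio between them halves every 70/3.5 ≈ 20.00 years.
A 4× gap closes after 2 halvings: 2 × 20.00 ≈ 40 years.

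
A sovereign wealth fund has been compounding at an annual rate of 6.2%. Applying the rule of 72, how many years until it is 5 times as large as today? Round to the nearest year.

roughly 27 years

One doubling takes 72/6.2 = 11.61 years.
5× is log₂ 5 ≈ 2.32 doublings, so ≈ 2.32 × 11.61 = 27 years.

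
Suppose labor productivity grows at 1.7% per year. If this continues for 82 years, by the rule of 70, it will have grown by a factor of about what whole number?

about 4 times

70/1.7 ≈ 41.18 years per doubling.
82 years fits 2 doublings: 2^2 = 4.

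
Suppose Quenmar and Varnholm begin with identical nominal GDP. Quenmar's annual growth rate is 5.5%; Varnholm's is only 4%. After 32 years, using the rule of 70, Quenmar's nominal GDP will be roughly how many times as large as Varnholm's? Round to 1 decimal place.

approximately 1.6 times

Only the 1.5-point difference matters.
70/1.5 ≈ 46.67 years per doubling of the ratio; 32 years gives 0.69 doublings, so ≈ 1.6×.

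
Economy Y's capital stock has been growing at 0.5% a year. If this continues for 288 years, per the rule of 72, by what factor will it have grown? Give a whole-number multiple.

Doubling time ≈ 72/0.5 = 144.00 years.
288/144.00 ≈ 2 doublings, so about 2^2 = 4×.

≈ 4 times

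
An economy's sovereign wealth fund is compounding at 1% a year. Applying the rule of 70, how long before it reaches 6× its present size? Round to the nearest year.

One doubling takes 70/1 = 70.00 years.
Reaching 6× takes log₂(6) ≈ 2.58 doublings.
2.58 × 70.00 ≈ 181 years.

approximately 181 years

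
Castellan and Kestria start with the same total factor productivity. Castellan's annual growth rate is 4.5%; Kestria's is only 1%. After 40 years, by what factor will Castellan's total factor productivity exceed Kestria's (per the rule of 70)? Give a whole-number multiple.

≈ 4 times

Castellan pulls ahead at 3.5 pp per year, so the ratio doubles every 70/3.5 ≈ 20.00 years.
In 40 years that's 2.00 doublings: 2^2.00 ≈ 4.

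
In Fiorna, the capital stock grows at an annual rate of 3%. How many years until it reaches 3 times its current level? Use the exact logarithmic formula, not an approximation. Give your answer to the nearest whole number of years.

37 years

t = ln(3) / ln(1 + 0.03) = 1.0986 / 0.029559 ≈ 37.17.
≈ 37 years.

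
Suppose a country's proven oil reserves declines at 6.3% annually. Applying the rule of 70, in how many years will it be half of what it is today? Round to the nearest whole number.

Falling at 6.3%, it halves about every 70/6.3 = 11.11 years.

≈ 11 years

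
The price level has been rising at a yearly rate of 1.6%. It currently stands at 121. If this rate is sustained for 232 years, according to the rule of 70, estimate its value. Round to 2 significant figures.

approximately 4800

Doubling time ≈ 70/1.6 = 43.75 years.
232 years is 232/43.75 ≈ 5.30 doublings, a factor of 2^5.30 ≈ 39.40.
121 × 39.40 ≈ 4800.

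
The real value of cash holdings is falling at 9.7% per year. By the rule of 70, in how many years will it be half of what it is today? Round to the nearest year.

about 7 years

Falling at 9.7%, it halves about every 70/9.7 = 7.22 years.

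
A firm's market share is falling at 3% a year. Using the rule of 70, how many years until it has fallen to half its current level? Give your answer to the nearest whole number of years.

approximately 23 years

Falling at 3%, it halves about every 70/3 = 23.33 years.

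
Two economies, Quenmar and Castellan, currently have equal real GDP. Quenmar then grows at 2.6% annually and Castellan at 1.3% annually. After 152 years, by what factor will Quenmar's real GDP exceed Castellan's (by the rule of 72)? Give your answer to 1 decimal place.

6.7 times

Rate gap = 2.6% − 1.3% = 1.3 points.
The ratio doubles every 72/1.3 ≈ 55.38 years.
152/55.38 ≈ 2.74 doublings → ratio ≈ 2^2.74 ≈ 6.7.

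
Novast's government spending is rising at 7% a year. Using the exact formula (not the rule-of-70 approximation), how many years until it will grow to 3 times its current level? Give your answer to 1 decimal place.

t = ln(3) / ln(1 + 0.07) = 1.0986 / 0.067659 ≈ 16.24.

16.2 years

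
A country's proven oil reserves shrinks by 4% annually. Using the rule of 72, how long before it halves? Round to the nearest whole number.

The rule works in reverse for decay: 72/4 ≈ 18.00 years to halve.

18 years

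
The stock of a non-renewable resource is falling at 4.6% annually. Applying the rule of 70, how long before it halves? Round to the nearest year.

The rule works in reverse for decay: 70/4.6 ≈ 15.22 years to halve.

roughly 15 years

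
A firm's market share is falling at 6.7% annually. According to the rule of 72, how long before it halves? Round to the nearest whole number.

approximately 11 years

The rule works in reverse for decay: 72/6.7 ≈ 10.75 years to halve.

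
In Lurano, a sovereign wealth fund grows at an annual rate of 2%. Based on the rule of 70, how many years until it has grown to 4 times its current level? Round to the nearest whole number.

roughly 70 years

One doubling takes 70/2 = 35.00 years.
Getting to 4× needs 2 doublings: 2 × 35.00 ≈ 70 years.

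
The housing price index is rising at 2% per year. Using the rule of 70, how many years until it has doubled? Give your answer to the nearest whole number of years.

At 2%, doubling takes about 70/2 = 35.00 years.

35 years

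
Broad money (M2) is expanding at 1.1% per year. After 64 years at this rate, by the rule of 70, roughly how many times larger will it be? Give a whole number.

70/1.1 ≈ 63.64 years per doubling.
64 years fits 1 doubling: 2^1 = 2.

2 times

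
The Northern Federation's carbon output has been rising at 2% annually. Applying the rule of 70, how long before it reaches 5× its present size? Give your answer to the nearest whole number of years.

roughly 81 years

One doubling takes 70/2 = 35.00 years.
5× is log₂ 5 ≈ 2.32 doublings, so ≈ 2.32 × 35.00 = 81 years.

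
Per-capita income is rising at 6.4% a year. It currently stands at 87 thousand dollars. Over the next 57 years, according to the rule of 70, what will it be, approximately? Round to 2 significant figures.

about 3200 thousand dollars

It doubles every 70/6.4 ≈ 10.94 years, so 57 years is 5.21 doublings.
2^5.21 ≈ 37.01; 87 × 37.01 ≈ 3200 thousand dollars.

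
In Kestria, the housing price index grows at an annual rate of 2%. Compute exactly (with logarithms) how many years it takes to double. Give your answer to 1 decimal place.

35.0 years

t = ln(2) / ln(1 + 0.02) = 0.6931 / 0.019803 ≈ 35.00.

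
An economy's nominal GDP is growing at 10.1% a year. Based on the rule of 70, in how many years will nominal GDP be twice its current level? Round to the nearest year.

roughly 7 years

At 10.1%, doubling takes about 70/10.1 = 6.93 years.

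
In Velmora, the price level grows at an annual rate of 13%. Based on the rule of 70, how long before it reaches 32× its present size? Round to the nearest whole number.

One doubling takes 70/13 = 5.38 years.
32× is 5 doublings, so 5 × 5.38 ≈ 27 years.

≈ 27 years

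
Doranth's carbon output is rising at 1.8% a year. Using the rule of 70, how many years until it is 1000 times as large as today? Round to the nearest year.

388 years

One doubling takes 70/1.8 = 38.89 years.
1000× is log₂ 1000 ≈ 9.97 doublings, so ≈ 9.97 × 38.89 = 388 years.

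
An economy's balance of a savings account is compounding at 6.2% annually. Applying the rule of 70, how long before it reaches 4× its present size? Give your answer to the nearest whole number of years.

One doubling takes 70/6.2 = 11.29 years.
4 = 2^2, so 2 doublings → 23 years.

≈ 23 years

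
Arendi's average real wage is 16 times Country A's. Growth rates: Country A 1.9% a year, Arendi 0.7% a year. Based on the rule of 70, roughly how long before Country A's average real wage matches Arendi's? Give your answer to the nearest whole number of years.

approximately 233 years

The growth-rate gap is 1.9% − 0.7% = 1.2 percentage points.
So the ratio between them halves every 70/1.2 ≈ 58.33 years.
A 16 times gap closes after 4 halvings: 4 × 58.33 ≈ 233 years.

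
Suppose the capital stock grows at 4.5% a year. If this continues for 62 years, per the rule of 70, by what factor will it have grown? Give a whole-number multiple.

Doubling time ≈ 70/4.5 = 15.56 years.
62/15.56 ≈ 4 doublings, so about 2^4 = 16×.

roughly 16 times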